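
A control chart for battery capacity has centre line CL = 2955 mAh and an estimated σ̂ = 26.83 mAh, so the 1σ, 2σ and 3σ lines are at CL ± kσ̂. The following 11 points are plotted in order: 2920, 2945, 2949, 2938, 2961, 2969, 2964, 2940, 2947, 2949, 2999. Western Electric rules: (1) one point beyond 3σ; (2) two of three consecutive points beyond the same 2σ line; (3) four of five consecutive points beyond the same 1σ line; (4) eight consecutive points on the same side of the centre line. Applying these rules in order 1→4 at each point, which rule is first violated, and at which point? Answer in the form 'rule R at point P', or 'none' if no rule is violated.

Zone of each point (C = within 1σ̂, B = 1σ̂–2σ̂, A = 2σ̂–3σ̂, * = beyond 3σ̂; sign = side of CL): 1:-B, 2:-C, 3:-C, 4:-C, 5:+C, 6:+C, 7:+C, 8:-C, 9:-C, 10:-C, 11:+B
No rule fires across all 11 points.

none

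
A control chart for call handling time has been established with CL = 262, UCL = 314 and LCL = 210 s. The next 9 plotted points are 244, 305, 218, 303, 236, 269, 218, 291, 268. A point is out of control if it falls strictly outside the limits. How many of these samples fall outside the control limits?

0

All 9 points lie within [210, 314].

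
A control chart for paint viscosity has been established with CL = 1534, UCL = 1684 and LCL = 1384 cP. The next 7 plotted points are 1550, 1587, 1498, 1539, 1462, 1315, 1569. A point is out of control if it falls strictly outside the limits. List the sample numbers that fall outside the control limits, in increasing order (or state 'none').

6

Compare each point to [1384, 1684]: sample 6 = 1315 < LCL.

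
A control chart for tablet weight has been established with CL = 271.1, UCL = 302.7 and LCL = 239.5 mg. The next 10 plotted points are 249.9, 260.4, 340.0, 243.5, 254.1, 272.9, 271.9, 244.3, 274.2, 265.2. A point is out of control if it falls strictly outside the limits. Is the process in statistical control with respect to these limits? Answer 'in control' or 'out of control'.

Compare each point to [239.5, 302.7]: sample 3 = 340.0 > UCL.

out of control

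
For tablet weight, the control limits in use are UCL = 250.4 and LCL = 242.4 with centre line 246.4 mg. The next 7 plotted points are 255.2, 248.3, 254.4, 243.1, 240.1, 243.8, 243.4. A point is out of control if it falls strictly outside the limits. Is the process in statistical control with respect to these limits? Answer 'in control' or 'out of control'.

out of control

Compare each point to [242.4, 250.4]: sample 1 = 255.2 > UCL; sample 3 = 254.4 > UCL; sample 5 = 240.1 < LCL.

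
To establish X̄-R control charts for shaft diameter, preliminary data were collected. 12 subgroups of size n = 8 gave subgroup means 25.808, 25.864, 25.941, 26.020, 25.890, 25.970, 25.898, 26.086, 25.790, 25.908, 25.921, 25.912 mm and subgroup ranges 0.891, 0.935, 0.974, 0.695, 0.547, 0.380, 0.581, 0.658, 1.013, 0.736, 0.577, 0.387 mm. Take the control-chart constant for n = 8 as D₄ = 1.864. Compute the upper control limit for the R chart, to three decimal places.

1.301

R̄ = (0.891 + 0.935 + 0.974 + 0.695 + 0.547 + 0.380 + 0.581 + 0.658 + 1.013 + 0.736 + 0.577 + 0.387) / 12 = 8.3740 / 12 = 0.6978
UCL_R = D₄·R̄ = 1.864 × 0.6978 = 1.3008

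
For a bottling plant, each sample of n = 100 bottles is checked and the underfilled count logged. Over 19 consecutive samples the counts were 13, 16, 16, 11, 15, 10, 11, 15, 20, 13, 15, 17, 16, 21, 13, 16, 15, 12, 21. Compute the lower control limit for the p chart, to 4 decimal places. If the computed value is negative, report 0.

p̄ = Σdᵢ / (k·n) = 286 / (19 × 100) = 0.15053
LCL = p̄ − 3·√(p̄(1−p̄)/n) = 0.15053 − 3 × 0.03576 = 0.04325

0.0433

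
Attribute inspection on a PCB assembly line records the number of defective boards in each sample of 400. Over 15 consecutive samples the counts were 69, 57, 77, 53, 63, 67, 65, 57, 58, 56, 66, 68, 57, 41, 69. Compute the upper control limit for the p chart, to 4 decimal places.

p̄ = Σdᵢ / (k·n) = 923 / (15 × 400) = 0.15383
UCL = p̄ + 3·√(p̄(1−p̄)/n) = 0.15383 + 3 × √(0.15383×0.84617/400) = 0.15383 + 3 × 0.01804 = 0.20795

0.2080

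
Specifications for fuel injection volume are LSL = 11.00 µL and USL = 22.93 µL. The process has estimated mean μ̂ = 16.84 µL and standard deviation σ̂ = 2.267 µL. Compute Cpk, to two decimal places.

0.86

Cpu = (USL − μ̂) / (3σ̂) = (22.93 − 16.84) / (3 × 2.267) = 0.8955; Cpl = (μ̂ − LSL) / (3σ̂) = (16.84 − 11.00) / (3 × 2.267) = 0.8587; Cpk = min(Cpu, Cpl) = 0.8587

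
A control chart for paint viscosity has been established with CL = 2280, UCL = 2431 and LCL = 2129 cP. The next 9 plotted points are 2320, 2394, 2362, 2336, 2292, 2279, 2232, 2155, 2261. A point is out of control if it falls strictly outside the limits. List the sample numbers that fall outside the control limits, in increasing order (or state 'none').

All 9 points lie within [2129, 2431].

none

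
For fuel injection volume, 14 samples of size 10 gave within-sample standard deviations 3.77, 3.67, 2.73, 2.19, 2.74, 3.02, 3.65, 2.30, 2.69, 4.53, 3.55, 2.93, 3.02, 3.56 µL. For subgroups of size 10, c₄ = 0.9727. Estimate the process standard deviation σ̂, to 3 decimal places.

3.257

s̄ = (3.77 + 3.67 + 2.73 + 2.19 + 2.74 + 3.02 + 3.65 + 2.30 + 2.69 + 4.53 + 3.55 + 2.93 + 3.02 + 3.56) / 14 = 3.1679
σ̂ = s̄ / c₄ = 3.1679 / 0.9727 = 3.2568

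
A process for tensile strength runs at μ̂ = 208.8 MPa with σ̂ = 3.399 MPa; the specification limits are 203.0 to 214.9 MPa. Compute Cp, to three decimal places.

0.584

Cp = (USL − LSL) / (6σ̂) = (214.9 − 203.0) / (6 × 3.399) = 11.9000 / 20.3940 = 0.5835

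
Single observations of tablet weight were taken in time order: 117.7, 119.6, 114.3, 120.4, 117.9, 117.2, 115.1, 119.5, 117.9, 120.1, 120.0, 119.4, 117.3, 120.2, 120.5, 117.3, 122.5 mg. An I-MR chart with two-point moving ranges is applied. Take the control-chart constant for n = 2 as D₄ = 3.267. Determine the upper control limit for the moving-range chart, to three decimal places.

8.413

Moving ranges: 1.9, 5.3, 6.1, 2.5, 0.7, 2.1, 4.4, 1.6, 2.2, 0.1, 0.6, 2.1, 2.9, 0.3, 3.2, 5.2; M̄R̄ = 41.2000 / 16 = 2.5750
UCL_MR = D₄·M̄R̄ = 3.267 × 2.5750 = 8.4125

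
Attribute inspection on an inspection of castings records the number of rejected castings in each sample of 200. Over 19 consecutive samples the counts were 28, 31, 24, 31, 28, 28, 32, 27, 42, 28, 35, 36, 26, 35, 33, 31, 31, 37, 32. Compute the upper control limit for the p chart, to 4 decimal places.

p̄ = Σdᵢ / (k·n) = 595 / (19 × 200) = 0.15658
UCL = p̄ + 3·√(p̄(1−p̄)/n) = 0.15658 + 3 × √(0.15658×0.84342/200) = 0.15658 + 3 × 0.02570 = 0.23367

0.2337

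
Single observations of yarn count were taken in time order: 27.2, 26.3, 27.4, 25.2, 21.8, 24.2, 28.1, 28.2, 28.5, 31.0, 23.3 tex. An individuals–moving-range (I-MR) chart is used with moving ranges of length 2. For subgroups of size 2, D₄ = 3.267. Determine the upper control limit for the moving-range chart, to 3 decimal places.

8.004

Moving ranges: 0.9, 1.1, 2.2, 3.4, 2.4, 3.9, 0.1, 0.3, 2.5, 7.7; M̄R̄ = 24.5000 / 10 = 2.4500
UCL_MR = D₄·M̄R̄ = 3.267 × 2.4500 = 8.0042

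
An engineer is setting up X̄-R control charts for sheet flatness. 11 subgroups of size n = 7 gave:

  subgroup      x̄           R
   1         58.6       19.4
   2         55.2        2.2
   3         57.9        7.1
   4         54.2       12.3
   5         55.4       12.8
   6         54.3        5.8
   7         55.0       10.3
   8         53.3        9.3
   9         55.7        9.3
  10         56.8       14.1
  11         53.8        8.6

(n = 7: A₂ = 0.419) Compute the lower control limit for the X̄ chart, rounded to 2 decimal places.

51.24

X̄̄ = (58.6 + 55.2 + 57.9 + 54.2 + 55.4 + 54.3 + 55.0 + 53.3 + 55.7 + 56.8 + 53.8) / 11 = 610.2000 / 11 = 55.4727
R̄ = (19.4 + 2.2 + 7.1 + 12.3 + 12.8 + 5.8 + 10.3 + 9.3 + 9.3 + 14.1 + 8.6) / 11 = 111.2000 / 11 = 10.1091
LCL = X̄̄ − A₂·R̄ = 55.4727 − 0.419 × 10.1091 = 51.2370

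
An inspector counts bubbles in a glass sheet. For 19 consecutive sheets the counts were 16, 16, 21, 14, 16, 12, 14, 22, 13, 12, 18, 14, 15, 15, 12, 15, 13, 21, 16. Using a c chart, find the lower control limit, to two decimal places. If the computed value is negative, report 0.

3.71

c̄ = (16 + 16 + 21 + 14 + 16 + 12 + 14 + 22 + 13 + 12 + 18 + 14 + 15 + 15 + 12 + 15 + 13 + 21 + 16) / 19 = 295 / 19 = 15.5263
LCL = c̄ − 3√c̄ = 15.5263 − 3 × 3.9403 = 3.7053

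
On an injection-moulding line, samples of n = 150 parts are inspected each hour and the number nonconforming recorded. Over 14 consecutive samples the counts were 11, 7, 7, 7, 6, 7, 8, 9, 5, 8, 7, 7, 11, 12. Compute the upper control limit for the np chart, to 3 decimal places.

16.256

p̄ = Σdᵢ / (k·n) = 112 / (14 × 150) = 0.05333
UCL = np̄ + 3·√(np̄(1−p̄)) = 8.0000 + 3 × √(8.0000×0.94667) = 8.0000 + 3 × 2.7520 = 16.2559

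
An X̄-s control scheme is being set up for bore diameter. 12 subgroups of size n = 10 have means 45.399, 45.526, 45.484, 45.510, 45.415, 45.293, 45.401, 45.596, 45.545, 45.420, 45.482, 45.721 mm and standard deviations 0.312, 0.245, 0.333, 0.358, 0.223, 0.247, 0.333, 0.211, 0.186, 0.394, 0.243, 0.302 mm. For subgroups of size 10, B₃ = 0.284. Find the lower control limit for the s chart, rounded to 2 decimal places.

s̄ = (0.312 + 0.245 + 0.333 + 0.358 + 0.223 + 0.247 + 0.333 + 0.211 + 0.186 + 0.394 + 0.243 + 0.302) / 12 = 0.2823
LCL_s = B₃·s̄ = 0.284 × 0.2823 = 0.0802

0.08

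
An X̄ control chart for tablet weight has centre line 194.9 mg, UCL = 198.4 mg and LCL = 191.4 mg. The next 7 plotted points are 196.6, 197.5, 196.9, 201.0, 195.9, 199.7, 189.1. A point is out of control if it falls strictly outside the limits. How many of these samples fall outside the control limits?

Compare each point to [191.4, 198.4]: sample 4 = 201.0 > UCL; sample 6 = 199.7 > UCL; sample 7 = 189.1 < LCL.

3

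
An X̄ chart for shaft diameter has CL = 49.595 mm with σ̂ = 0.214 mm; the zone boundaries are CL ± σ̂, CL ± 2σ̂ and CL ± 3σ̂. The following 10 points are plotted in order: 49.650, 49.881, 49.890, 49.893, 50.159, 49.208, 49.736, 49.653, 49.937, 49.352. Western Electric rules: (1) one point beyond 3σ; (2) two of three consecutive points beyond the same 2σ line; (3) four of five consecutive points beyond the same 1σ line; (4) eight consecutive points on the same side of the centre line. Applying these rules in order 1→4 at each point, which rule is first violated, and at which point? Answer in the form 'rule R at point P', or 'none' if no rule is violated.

Zone of each point (C = within 1σ̂, B = 1σ̂–2σ̂, A = 2σ̂–3σ̂, * = beyond 3σ̂; sign = side of CL): 1:+C, 2:+B, 3:+B, 4:+B, 5:+A, 6:-B, 7:+C, 8:+C, 9:+B, 10:-B
Rule 3 (four of five consecutive points beyond the same 1σ limit) is satisfied at point 5.

rule 3 at point 5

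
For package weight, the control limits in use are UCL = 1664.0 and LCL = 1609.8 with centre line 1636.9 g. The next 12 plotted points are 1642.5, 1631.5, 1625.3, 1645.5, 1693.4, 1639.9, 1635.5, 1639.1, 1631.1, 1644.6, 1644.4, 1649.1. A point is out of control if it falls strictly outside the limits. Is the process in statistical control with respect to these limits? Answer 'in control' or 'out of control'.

out of control

Compare each point to [1609.8, 1664.0]: sample 5 = 1693.4 > UCL.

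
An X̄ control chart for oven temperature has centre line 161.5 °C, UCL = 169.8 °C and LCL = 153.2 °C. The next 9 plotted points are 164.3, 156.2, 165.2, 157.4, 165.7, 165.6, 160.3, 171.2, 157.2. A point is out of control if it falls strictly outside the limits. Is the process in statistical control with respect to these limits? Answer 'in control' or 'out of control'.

out of control

Compare each point to [153.2, 169.8]: sample 8 = 171.2 > UCL.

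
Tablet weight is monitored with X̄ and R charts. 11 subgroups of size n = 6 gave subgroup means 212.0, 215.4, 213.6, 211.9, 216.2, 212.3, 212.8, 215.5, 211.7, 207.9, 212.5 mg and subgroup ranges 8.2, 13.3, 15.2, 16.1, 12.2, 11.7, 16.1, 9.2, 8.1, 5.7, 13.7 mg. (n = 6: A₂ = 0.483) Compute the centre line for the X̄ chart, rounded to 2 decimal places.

X̄̄ = (212.0 + 215.4 + 213.6 + 211.9 + 216.2 + 212.3 + 212.8 + 215.5 + 211.7 + 207.9 + 212.5) / 11 = 2341.8000 / 11 = 212.8909
CL = X̄̄ = 212.8909

212.89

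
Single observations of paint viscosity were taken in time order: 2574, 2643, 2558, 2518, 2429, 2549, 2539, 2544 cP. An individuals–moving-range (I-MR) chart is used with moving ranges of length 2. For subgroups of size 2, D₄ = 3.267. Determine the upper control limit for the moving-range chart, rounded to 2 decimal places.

Moving ranges: 69, 85, 40, 89, 120, 10, 5; M̄R̄ = 418.0000 / 7 = 59.7143
UCL_MR = D₄·M̄R̄ = 3.267 × 59.7143 = 195.0866

195.09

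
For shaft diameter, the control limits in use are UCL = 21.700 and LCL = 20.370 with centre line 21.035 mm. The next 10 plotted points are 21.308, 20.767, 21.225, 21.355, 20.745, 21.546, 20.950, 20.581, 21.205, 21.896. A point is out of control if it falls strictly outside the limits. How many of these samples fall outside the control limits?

Compare each point to [20.370, 21.700]: sample 10 = 21.896 > UCL.

1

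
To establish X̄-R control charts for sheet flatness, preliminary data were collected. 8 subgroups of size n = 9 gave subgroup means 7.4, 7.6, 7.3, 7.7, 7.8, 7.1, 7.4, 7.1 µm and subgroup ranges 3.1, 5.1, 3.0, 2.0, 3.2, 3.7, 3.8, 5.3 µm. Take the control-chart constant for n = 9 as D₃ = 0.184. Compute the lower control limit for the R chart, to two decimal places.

R̄ = (3.1 + 5.1 + 3.0 + 2.0 + 3.2 + 3.7 + 3.8 + 5.3) / 8 = 29.2000 / 8 = 3.6500
LCL_R = D₃·R̄ = 0.184 × 3.6500 = 0.6716

0.67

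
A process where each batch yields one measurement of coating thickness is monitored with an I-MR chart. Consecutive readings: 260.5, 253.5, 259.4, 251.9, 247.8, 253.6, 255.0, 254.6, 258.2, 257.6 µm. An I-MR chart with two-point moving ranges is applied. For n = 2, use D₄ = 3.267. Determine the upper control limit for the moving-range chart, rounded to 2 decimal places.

13.18

Moving ranges: 7.0, 5.9, 7.5, 4.1, 5.8, 1.4, 0.4, 3.6, 0.6; M̄R̄ = 36.3000 / 9 = 4.0333
UCL_MR = D₄·M̄R̄ = 3.267 × 4.0333 = 13.1769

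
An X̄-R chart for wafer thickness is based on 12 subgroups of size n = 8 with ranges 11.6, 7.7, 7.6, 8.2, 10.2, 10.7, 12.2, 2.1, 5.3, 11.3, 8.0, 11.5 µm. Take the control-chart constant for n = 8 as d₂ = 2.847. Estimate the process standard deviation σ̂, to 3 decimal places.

R̄ = (11.6 + 7.7 + 7.6 + 8.2 + 10.2 + 10.7 + 12.2 + 2.1 + 5.3 + 11.3 + 8.0 + 11.5) / 12 = 8.8667
σ̂ = R̄ / d₂ = 8.8667 / 2.847 = 3.1144

3.114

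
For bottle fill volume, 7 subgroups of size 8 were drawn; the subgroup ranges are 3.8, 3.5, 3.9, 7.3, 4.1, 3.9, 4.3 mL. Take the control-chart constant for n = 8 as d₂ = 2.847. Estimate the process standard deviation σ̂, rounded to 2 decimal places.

R̄ = (3.8 + 3.5 + 3.9 + 7.3 + 4.1 + 3.9 + 4.3) / 7 = 4.4000
σ̂ = R̄ / d₂ = 4.4000 / 2.847 = 1.5455

1.55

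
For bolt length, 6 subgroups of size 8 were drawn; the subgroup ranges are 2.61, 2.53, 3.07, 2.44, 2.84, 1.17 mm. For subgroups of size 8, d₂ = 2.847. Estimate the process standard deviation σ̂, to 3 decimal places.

0.858

R̄ = (2.61 + 2.53 + 3.07 + 2.44 + 2.84 + 1.17) / 6 = 2.4433
σ̂ = R̄ / d₂ = 2.4433 / 2.847 = 0.8582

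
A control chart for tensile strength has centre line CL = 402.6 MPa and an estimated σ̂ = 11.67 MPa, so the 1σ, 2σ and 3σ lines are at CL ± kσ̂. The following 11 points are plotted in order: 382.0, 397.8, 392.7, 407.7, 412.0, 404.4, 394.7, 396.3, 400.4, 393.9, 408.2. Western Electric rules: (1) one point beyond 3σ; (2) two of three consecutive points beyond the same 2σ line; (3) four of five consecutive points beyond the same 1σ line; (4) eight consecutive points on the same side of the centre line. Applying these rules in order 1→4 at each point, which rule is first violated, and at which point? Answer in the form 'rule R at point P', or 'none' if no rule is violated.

Zone of each point (C = within 1σ̂, B = 1σ̂–2σ̂, A = 2σ̂–3σ̂, * = beyond 3σ̂; sign = side of CL): 1:-B, 2:-C, 3:-C, 4:+C, 5:+C, 6:+C, 7:-C, 8:-C, 9:-C, 10:-C, 11:+C
No rule fires across all 11 points.

none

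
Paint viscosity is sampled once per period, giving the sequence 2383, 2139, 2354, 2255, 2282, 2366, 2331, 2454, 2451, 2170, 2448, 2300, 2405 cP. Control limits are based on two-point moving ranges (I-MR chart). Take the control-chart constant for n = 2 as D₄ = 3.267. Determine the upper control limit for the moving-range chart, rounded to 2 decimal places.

Moving ranges: 244, 215, 99, 27, 84, 35, 123, 3, 281, 278, 148, 105; M̄R̄ = 1642.0000 / 12 = 136.8333
UCL_MR = D₄·M̄R̄ = 3.267 × 136.8333 = 447.0345

447.03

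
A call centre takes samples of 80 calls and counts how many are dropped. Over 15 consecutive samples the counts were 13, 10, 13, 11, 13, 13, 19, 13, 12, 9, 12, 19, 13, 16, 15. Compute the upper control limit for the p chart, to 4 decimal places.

p̄ = Σdᵢ / (k·n) = 201 / (15 × 80) = 0.16750
UCL = p̄ + 3·√(p̄(1−p̄)/n) = 0.16750 + 3 × √(0.16750×0.83250/80) = 0.16750 + 3 × 0.04175 = 0.29275

0.2927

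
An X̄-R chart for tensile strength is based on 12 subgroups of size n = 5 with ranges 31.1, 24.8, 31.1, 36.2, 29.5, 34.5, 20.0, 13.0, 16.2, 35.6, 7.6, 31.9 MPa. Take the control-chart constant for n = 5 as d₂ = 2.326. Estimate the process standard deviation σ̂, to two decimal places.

R̄ = (31.1 + 24.8 + 31.1 + 36.2 + 29.5 + 34.5 + 20.0 + 13.0 + 16.2 + 35.6 + 7.6 + 31.9) / 12 = 25.9583
σ̂ = R̄ / d₂ = 25.9583 / 2.326 = 11.1601

11.16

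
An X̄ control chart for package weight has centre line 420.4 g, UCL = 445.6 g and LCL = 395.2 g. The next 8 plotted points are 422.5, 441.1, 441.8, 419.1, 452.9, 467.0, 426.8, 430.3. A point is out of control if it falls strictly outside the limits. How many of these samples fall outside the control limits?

Compare each point to [395.2, 445.6]: sample 5 = 452.9 > UCL; sample 6 = 467.0 > UCL.

2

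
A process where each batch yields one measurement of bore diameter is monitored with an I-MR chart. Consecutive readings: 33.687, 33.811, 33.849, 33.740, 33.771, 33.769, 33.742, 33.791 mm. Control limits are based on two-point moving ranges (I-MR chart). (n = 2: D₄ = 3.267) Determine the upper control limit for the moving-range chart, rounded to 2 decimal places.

0.18

Moving ranges: 0.124, 0.038, 0.109, 0.031, 0.002, 0.027, 0.049; M̄R̄ = 0.3800 / 7 = 0.0543
UCL_MR = D₄·M̄R̄ = 3.267 × 0.0543 = 0.1774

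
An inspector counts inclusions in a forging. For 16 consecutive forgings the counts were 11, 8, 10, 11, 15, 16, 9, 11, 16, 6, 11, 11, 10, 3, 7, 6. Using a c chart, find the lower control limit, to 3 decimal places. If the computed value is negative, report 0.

0.546

c̄ = (11 + 8 + 10 + 11 + 15 + 16 + 9 + 11 + 16 + 6 + 11 + 11 + 10 + 3 + 7 + 6) / 16 = 161 / 16 = 10.0625
LCL = c̄ − 3√c̄ = 10.0625 − 3 × 3.1721 = 0.5461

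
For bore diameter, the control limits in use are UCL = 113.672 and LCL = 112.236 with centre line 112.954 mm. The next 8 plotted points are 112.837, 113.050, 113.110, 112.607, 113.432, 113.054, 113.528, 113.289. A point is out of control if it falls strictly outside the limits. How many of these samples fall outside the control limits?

All 8 points lie within [112.236, 113.672].

0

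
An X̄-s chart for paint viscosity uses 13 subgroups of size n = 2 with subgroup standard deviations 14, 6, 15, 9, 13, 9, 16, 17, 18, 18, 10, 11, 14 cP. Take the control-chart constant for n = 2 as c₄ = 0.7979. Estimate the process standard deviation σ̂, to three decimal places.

16.389

s̄ = (14 + 6 + 15 + 9 + 13 + 9 + 16 + 17 + 18 + 18 + 10 + 11 + 14) / 13 = 13.0769
σ̂ = s̄ / c₄ = 13.0769 / 0.7979 = 16.3892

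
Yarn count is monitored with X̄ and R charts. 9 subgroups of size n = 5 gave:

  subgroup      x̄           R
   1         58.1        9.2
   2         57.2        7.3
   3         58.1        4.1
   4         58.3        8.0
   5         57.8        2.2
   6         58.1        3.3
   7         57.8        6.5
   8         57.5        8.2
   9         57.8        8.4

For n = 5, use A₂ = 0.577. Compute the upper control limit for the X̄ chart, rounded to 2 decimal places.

X̄̄ = (58.1 + 57.2 + 58.1 + 58.3 + 57.8 + 58.1 + 57.8 + 57.5 + 57.8) / 9 = 520.7000 / 9 = 57.8556
R̄ = (9.2 + 7.3 + 4.1 + 8.0 + 2.2 + 3.3 + 6.5 + 8.2 + 8.4) / 9 = 57.2000 / 9 = 6.3556
UCL = X̄̄ + A₂·R̄ = 57.8556 + 0.577 × 6.3556 = 61.5227

61.52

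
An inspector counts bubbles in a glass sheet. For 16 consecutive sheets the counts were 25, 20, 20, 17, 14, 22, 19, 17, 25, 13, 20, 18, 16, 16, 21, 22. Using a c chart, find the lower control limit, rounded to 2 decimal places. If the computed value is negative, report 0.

5.96

c̄ = (25 + 20 + 20 + 17 + 14 + 22 + 19 + 17 + 25 + 13 + 20 + 18 + 16 + 16 + 21 + 22) / 16 = 305 / 16 = 19.0625
LCL = c̄ − 3√c̄ = 19.0625 − 3 × 4.3661 = 5.9643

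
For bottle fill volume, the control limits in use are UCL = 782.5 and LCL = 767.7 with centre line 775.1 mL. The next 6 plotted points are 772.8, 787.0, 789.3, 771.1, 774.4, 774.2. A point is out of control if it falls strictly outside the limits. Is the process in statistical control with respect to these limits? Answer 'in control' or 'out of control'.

out of control

Compare each point to [767.7, 782.5]: sample 2 = 787.0 > UCL; sample 3 = 789.3 > UCL.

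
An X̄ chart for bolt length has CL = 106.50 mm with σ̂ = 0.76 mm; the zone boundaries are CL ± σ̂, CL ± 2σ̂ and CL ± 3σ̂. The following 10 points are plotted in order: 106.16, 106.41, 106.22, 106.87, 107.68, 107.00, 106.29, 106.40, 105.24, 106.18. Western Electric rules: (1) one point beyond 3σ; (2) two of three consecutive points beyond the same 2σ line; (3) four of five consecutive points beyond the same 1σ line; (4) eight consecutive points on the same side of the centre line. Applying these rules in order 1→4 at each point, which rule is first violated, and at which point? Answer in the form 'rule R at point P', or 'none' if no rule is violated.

none

Zone of each point (C = within 1σ̂, B = 1σ̂–2σ̂, A = 2σ̂–3σ̂, * = beyond 3σ̂; sign = side of CL): 1:-C, 2:-C, 3:-C, 4:+C, 5:+B, 6:+C, 7:-C, 8:-C, 9:-B, 10:-C
No rule fires across all 10 points.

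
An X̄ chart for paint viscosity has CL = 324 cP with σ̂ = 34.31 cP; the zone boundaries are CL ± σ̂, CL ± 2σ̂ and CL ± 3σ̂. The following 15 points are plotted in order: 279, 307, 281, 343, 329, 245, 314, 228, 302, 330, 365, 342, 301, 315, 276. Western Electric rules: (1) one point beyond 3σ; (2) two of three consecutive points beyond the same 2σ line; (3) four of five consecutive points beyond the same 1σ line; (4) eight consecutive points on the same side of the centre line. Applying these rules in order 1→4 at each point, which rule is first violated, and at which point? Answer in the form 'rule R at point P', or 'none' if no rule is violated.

rule 2 at point 8

Zone of each point (C = within 1σ̂, B = 1σ̂–2σ̂, A = 2σ̂–3σ̂, * = beyond 3σ̂; sign = side of CL): 1:-B, 2:-C, 3:-B, 4:+C, 5:+C, 6:-A, 7:-C, 8:-A, 9:-C, 10:+C, 11:+B, 12:+C, 13:-C, 14:-C, 15:-B
Rule 2 (two of three consecutive points beyond the same 2σ limit) is satisfied at point 8.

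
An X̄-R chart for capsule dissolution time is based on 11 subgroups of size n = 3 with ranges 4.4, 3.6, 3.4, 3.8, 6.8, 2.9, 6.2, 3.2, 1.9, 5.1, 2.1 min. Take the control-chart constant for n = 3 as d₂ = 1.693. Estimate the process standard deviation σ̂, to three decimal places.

R̄ = (4.4 + 3.6 + 3.4 + 3.8 + 6.8 + 2.9 + 6.2 + 3.2 + 1.9 + 5.1 + 2.1) / 11 = 3.9455
σ̂ = R̄ / d₂ = 3.9455 / 1.693 = 2.3305

2.330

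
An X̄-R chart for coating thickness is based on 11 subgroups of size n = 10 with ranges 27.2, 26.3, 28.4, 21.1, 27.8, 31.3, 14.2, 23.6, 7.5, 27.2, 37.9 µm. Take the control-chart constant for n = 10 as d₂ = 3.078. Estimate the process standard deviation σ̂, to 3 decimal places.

8.048

R̄ = (27.2 + 26.3 + 28.4 + 21.1 + 27.8 + 31.3 + 14.2 + 23.6 + 7.5 + 27.2 + 37.9) / 11 = 24.7727
σ̂ = R̄ / d₂ = 24.7727 / 3.078 = 8.0483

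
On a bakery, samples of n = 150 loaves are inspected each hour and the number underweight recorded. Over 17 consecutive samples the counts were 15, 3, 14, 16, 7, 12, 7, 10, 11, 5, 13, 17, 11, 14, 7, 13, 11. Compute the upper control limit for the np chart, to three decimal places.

p̄ = Σdᵢ / (k·n) = 186 / (17 × 150) = 0.07294
UCL = np̄ + 3·√(np̄(1−p̄)) = 10.9412 + 3 × √(10.9412×0.92706) = 10.9412 + 3 × 3.1848 = 20.4957

20.496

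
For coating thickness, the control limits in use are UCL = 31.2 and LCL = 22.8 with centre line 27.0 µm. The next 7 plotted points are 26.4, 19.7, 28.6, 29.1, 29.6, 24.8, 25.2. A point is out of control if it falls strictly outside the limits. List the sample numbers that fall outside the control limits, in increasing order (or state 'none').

2

Compare each point to [22.8, 31.2]: sample 2 = 19.7 < LCL.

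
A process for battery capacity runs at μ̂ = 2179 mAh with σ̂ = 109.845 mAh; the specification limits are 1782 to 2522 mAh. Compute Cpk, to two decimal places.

Cpu = (USL − μ̂) / (3σ̂) = (2522 − 2179) / (3 × 109.845) = 1.0409; Cpl = (μ̂ − LSL) / (3σ̂) = (2179 − 1782) / (3 × 109.845) = 1.2047; Cpk = min(Cpu, Cpl) = 1.0409

1.04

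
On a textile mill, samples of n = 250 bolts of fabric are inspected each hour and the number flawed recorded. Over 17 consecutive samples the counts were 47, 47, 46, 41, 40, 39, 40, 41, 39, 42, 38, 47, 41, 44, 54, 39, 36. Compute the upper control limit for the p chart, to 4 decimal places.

p̄ = Σdᵢ / (k·n) = 721 / (17 × 250) = 0.16965
UCL = p̄ + 3·√(p̄(1−p̄)/n) = 0.16965 + 3 × √(0.16965×0.83035/250) = 0.16965 + 3 × 0.02374 = 0.24086

0.2409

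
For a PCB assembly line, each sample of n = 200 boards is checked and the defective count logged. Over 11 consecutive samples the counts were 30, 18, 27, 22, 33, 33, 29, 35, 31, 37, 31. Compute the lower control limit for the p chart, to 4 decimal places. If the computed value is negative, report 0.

0.0728

p̄ = Σdᵢ / (k·n) = 326 / (11 × 200) = 0.14818
LCL = p̄ − 3·√(p̄(1−p̄)/n) = 0.14818 − 3 × 0.02512 = 0.07282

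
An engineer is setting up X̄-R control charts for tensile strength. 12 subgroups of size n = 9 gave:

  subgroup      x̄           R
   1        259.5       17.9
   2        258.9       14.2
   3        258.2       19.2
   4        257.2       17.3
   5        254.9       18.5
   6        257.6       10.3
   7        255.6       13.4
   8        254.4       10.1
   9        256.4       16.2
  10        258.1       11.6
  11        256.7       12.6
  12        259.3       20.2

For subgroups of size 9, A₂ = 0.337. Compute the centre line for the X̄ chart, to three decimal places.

257.233

X̄̄ = (259.5 + 258.9 + 258.2 + 257.2 + 254.9 + 257.6 + 255.6 + 254.4 + 256.4 + 258.1 + 256.7 + 259.3) / 12 = 3086.8000 / 12 = 257.2333
CL = X̄̄ = 257.2333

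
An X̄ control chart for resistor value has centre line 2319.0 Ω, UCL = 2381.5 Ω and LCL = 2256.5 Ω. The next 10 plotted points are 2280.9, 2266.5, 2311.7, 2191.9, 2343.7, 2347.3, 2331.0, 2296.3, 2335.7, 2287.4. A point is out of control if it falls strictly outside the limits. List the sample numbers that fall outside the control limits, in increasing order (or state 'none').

4

Compare each point to [2256.5, 2381.5]: sample 4 = 2191.9 < LCL.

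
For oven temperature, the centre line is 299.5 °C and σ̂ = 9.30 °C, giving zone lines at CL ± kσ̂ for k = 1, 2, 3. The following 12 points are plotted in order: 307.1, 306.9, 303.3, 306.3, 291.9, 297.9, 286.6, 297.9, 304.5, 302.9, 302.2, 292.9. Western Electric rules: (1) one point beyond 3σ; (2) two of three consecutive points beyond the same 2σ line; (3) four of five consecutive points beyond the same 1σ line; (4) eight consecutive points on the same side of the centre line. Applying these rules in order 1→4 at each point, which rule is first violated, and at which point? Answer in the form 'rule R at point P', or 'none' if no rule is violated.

Zone of each point (C = within 1σ̂, B = 1σ̂–2σ̂, A = 2σ̂–3σ̂, * = beyond 3σ̂; sign = side of CL): 1:+C, 2:+C, 3:+C, 4:+C, 5:-C, 6:-C, 7:-B, 8:-C, 9:+C, 10:+C, 11:+C, 12:-C
No rule fires across all 12 points.

none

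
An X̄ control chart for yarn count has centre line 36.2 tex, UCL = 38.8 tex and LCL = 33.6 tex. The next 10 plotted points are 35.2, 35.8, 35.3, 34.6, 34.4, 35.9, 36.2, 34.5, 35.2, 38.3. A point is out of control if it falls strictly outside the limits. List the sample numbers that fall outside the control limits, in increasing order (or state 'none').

All 10 points lie within [33.6, 38.8].

none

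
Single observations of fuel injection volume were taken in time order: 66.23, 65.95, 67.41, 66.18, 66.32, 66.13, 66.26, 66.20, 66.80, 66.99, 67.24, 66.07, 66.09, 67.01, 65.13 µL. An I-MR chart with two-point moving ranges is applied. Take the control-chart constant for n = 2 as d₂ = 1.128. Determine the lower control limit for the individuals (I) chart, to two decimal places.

64.78

X̄ = (66.23 + 65.95 + 67.41 + 66.18 + 66.32 + 66.13 + 66.26 + 66.20 + 66.80 + 66.99 + 67.24 + 66.07 + 66.09 + 67.01 + 65.13) / 15 = 66.4007
Moving ranges: 0.28, 1.46, 1.23, 0.14, 0.19, 0.13, 0.06, 0.60, 0.19, 0.25, 1.17, 0.02, 0.92, 1.88; M̄R̄ = 8.5200 / 14 = 0.6086
LCL = X̄ − 3·M̄R̄/d₂ = 66.4007 − 3 × 0.6086 / 1.128 = 64.7821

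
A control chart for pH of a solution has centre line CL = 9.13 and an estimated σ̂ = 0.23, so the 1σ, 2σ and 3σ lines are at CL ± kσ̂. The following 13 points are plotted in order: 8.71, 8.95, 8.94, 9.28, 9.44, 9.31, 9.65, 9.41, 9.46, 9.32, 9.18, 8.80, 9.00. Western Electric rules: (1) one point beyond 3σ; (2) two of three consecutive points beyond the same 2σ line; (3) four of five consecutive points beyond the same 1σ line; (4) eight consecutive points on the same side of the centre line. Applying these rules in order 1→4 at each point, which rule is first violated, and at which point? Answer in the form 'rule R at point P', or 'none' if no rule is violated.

Zone of each point (C = within 1σ̂, B = 1σ̂–2σ̂, A = 2σ̂–3σ̂, * = beyond 3σ̂; sign = side of CL): 1:-B, 2:-C, 3:-C, 4:+C, 5:+B, 6:+C, 7:+A, 8:+B, 9:+B, 10:+C, 11:+C, 12:-B, 13:-C
Rule 3 (four of five consecutive points beyond the same 1σ limit) is satisfied at point 9.

rule 3 at point 9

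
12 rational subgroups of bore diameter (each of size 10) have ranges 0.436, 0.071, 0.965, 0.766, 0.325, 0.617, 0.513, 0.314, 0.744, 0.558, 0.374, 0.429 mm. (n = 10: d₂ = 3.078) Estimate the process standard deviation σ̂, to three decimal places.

R̄ = (0.436 + 0.071 + 0.965 + 0.766 + 0.325 + 0.617 + 0.513 + 0.314 + 0.744 + 0.558 + 0.374 + 0.429) / 12 = 0.5093
σ̂ = R̄ / d₂ = 0.5093 / 3.078 = 0.1655

0.165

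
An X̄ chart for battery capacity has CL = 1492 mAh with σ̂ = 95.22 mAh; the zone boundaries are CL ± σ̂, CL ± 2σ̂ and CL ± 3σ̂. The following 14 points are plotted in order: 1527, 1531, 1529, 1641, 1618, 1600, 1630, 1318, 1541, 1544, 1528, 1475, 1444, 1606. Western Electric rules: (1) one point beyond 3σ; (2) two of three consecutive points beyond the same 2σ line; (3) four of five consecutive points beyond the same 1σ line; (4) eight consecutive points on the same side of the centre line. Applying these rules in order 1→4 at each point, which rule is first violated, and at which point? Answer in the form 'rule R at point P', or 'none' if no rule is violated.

Zone of each point (C = within 1σ̂, B = 1σ̂–2σ̂, A = 2σ̂–3σ̂, * = beyond 3σ̂; sign = side of CL): 1:+C, 2:+C, 3:+C, 4:+B, 5:+B, 6:+B, 7:+B, 8:-B, 9:+C, 10:+C, 11:+C, 12:-C, 13:-C, 14:+B
Rule 3 (four of five consecutive points beyond the same 1σ limit) is satisfied at point 7.

rule 3 at point 7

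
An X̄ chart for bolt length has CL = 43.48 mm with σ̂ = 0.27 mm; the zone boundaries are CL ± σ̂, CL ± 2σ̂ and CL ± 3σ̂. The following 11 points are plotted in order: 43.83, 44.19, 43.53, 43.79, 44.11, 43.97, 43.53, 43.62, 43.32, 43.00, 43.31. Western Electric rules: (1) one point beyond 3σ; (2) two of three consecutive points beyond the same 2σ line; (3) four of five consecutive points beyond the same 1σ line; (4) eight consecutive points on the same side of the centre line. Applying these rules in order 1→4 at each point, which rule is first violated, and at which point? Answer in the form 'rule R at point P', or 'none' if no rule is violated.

Zone of each point (C = within 1σ̂, B = 1σ̂–2σ̂, A = 2σ̂–3σ̂, * = beyond 3σ̂; sign = side of CL): 1:+B, 2:+A, 3:+C, 4:+B, 5:+A, 6:+B, 7:+C, 8:+C, 9:-C, 10:-B, 11:-C
Rule 3 (four of five consecutive points beyond the same 1σ limit) is satisfied at point 5.

rule 3 at point 5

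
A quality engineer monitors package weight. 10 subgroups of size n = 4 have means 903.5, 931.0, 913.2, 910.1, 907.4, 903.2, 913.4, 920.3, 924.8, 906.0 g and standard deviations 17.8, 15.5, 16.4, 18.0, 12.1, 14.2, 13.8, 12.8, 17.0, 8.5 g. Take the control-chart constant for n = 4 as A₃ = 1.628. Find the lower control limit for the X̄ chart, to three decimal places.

889.505

X̄̄ = (903.5 + 931.0 + 913.2 + 910.1 + 907.4 + 903.2 + 913.4 + 920.3 + 924.8 + 906.0) / 10 = 913.2900
s̄ = (17.8 + 15.5 + 16.4 + 18.0 + 12.1 + 14.2 + 13.8 + 12.8 + 17.0 + 8.5) / 10 = 14.6100
LCL = X̄̄ − A₃·s̄ = 913.2900 − 1.628 × 14.6100 = 889.5049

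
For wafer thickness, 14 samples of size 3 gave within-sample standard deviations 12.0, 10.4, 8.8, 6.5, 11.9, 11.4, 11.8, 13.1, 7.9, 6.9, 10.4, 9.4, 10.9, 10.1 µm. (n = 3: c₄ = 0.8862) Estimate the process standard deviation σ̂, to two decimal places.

11.41

s̄ = (12.0 + 10.4 + 8.8 + 6.5 + 11.9 + 11.4 + 11.8 + 13.1 + 7.9 + 6.9 + 10.4 + 9.4 + 10.9 + 10.1) / 14 = 10.1071
σ̂ = s̄ / c₄ = 10.1071 / 0.8862 = 11.4050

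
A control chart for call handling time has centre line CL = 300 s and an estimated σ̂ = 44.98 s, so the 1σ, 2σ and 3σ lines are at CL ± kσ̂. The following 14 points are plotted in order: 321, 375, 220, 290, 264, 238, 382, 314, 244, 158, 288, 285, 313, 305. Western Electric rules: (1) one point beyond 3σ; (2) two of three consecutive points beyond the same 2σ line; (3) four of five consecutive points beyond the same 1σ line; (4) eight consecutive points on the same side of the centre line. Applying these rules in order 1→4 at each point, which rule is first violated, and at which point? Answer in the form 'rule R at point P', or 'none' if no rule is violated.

Zone of each point (C = within 1σ̂, B = 1σ̂–2σ̂, A = 2σ̂–3σ̂, * = beyond 3σ̂; sign = side of CL): 1:+C, 2:+B, 3:-B, 4:-C, 5:-C, 6:-B, 7:+B, 8:+C, 9:-B, 10:-*, 11:-C, 12:-C, 13:+C, 14:+C
Rule 1 (one point beyond the 3σ limits) is satisfied at point 10.

rule 1 at point 10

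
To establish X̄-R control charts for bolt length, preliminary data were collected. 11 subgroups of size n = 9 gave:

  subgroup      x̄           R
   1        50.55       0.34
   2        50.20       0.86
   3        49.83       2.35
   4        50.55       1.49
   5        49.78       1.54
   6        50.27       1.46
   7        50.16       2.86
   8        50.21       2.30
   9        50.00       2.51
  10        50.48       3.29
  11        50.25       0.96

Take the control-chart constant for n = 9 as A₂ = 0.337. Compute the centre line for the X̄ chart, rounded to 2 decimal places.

50.21

X̄̄ = (50.55 + 50.20 + 49.83 + 50.55 + 49.78 + 50.27 + 50.16 + 50.21 + 50.00 + 50.48 + 50.25) / 11 = 552.2800 / 11 = 50.2073
CL = X̄̄ = 50.2073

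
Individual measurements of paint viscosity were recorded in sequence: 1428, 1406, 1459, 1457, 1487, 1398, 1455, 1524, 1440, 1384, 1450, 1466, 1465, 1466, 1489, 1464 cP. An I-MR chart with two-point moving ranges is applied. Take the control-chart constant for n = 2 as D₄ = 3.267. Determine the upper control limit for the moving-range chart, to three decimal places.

129.373

Moving ranges: 22, 53, 2, 30, 89, 57, 69, 84, 56, 66, 16, 1, 1, 23, 25; M̄R̄ = 594.0000 / 15 = 39.6000
UCL_MR = D₄·M̄R̄ = 3.267 × 39.6000 = 129.3732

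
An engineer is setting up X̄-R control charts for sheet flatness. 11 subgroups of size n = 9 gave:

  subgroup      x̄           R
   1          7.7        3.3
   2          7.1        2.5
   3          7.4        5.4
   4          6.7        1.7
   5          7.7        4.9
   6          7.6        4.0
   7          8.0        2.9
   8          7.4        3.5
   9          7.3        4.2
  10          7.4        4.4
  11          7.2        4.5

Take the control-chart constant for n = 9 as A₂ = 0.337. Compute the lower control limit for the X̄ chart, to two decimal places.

6.14

X̄̄ = (7.7 + 7.1 + 7.4 + 6.7 + 7.7 + 7.6 + 8.0 + 7.4 + 7.3 + 7.4 + 7.2) / 11 = 81.5000 / 11 = 7.4091
R̄ = (3.3 + 2.5 + 5.4 + 1.7 + 4.9 + 4.0 + 2.9 + 3.5 + 4.2 + 4.4 + 4.5) / 11 = 41.3000 / 11 = 3.7545
LCL = X̄̄ − A₂·R̄ = 7.4091 − 0.337 × 3.7545 = 6.1438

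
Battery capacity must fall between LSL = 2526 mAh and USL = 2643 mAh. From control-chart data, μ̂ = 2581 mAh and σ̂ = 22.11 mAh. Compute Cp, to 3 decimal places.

Cp = (USL − LSL) / (6σ̂) = (2643 − 2526) / (6 × 22.11) = 117.0000 / 132.6600 = 0.8820

0.882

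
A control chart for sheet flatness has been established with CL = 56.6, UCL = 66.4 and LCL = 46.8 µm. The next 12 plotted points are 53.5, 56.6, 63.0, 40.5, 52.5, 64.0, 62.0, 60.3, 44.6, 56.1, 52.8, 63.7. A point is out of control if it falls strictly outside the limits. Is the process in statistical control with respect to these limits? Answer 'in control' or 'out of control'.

out of control

Compare each point to [46.8, 66.4]: sample 4 = 40.5 < LCL; sample 9 = 44.6 < LCL.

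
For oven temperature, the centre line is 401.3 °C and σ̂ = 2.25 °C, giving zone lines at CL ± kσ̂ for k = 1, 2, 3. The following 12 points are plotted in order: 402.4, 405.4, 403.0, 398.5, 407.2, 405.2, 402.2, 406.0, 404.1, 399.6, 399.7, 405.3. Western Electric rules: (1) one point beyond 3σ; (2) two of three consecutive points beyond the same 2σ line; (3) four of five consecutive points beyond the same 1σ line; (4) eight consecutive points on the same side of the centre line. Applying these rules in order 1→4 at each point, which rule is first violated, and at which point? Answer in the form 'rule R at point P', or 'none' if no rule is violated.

Zone of each point (C = within 1σ̂, B = 1σ̂–2σ̂, A = 2σ̂–3σ̂, * = beyond 3σ̂; sign = side of CL): 1:+C, 2:+B, 3:+C, 4:-B, 5:+A, 6:+B, 7:+C, 8:+A, 9:+B, 10:-C, 11:-C, 12:+B
Rule 3 (four of five consecutive points beyond the same 1σ limit) is satisfied at point 9.

rule 3 at point 9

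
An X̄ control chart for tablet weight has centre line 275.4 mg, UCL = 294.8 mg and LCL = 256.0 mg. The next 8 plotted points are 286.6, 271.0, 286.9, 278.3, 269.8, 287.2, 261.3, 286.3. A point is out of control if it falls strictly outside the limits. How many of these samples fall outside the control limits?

0

All 8 points lie within [256.0, 294.8].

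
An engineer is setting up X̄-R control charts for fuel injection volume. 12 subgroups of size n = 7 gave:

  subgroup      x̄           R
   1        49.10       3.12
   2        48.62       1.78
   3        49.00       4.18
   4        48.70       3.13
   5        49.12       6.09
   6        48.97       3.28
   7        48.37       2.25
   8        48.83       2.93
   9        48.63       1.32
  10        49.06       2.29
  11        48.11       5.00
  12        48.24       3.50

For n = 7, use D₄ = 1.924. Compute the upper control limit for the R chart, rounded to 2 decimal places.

R̄ = (3.12 + 1.78 + 4.18 + 3.13 + 6.09 + 3.28 + 2.25 + 2.93 + 1.32 + 2.29 + 5.00 + 3.50) / 12 = 38.8700 / 12 = 3.2392
UCL_R = D₄·R̄ = 1.924 × 3.2392 = 6.2322

6.23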